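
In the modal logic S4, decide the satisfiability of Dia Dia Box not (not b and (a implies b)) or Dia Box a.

1. Dia Dia Box not (not b and (a implies b)) or Dia Box a, 0
2. Dia Box a, 0
3. Box a, 1
4. a, 1
Accessibility: 0R0, 0R1, 1R1

Satisfiable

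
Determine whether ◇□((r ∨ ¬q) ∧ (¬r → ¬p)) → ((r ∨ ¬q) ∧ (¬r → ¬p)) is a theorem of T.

Invalid (countermodel exists)

Tableau for the negation ¬(◇□((r ∨ ¬q) ∧ (¬r → ¬p)) → ((r ∨ ¬q) ∧ (¬r → ¬p))):
1. ¬(◇□((r ∨ ¬q) ∧ (¬r → ¬p)) → ((r ∨ ¬q) ∧ (¬r → ¬p))), w0
2. ◇□((r ∨ ¬q) ∧ (¬r → ¬p)), w0
3. ¬((r ∨ ¬q) ∧ (¬r → ¬p)), w0
4. ¬(¬r → ¬p), w0
5. ¬r, w0
6. p, w0
7. □((r ∨ ¬q) ∧ (¬r → ¬p)), w1
8. (r ∨ ¬q) ∧ (¬r → ¬p), w1
9. r ∨ ¬q, w1
10. ¬r → ¬p, w1
11. ¬q, w1
12. ¬p, w1
Accessibility: w0Rw0, w0Rw1, w1Rw1
The negation has an open branch (countermodel exists).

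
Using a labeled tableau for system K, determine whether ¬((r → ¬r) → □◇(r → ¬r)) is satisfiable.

1. ¬((r → ¬r) → □◇(r → ¬r)), w0
2. r → ¬r, w0
3. ¬□◇(r → ¬r), w0
4. ¬r, w0
5. ¬◇(r → ¬r), w1
Accessibility: w0Rw1

Yes, satisfiable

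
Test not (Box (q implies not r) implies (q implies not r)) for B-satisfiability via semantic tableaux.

Unsatisfiable

1. not (Box (q implies not r) implies (q implies not r)), w0
2. Box (q implies not r), w0
3. not (q implies not r), w0
4. q, w0
5. r, w0
6. q implies not r, w0
7. not r, w0
Accessibility: w0Rw0
Branch closes: r and not r both at w0.
All branches of the tableau close; one closing branch shown above.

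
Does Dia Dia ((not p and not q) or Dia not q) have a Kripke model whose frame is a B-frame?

Yes, satisfiable

1. Dia Dia ((not p and not q) or Dia not q), 0
2. Dia ((not p and not q) or Dia not q), 1
3. (not p and not q) or Dia not q, 2
4. Dia not q, 2
5. not q, 3
Accessibility: 0R0, 0R1, 1R0, 1R1, 1R2, 2R1, 2R2, 2R3, 3R2, 3R3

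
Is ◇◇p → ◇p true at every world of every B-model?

Invalid (countermodel exists)

Tableau for the negation ¬(◇◇p → ◇p):
1. ¬(◇◇p → ◇p), u
2. ◇◇p, u   [¬→-rule on 1]
3. ¬◇p, u   [¬→-rule on 1]
4. ¬p, u   [¬◇-rule on 3 via uRu]
5. ◇p, v   [◇-rule on 2: fresh world v, uRv]
6. ¬p, v   [¬◇-rule on 3 via uRv]
7. p, w   [◇-rule on 5: fresh world w, vRw]
Accessibility: uRu, uRv, vRu, vRv, vRw, wRv, wRw
The negation has an open branch (countermodel exists).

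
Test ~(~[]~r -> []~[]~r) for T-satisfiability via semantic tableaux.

Satisfiable

1. ~(~[]~r -> []~[]~r), u
2. ~[]~r, u
3. ~[]~[]~r, u
4. r, v
5. []~r, w
6. ~r, w
Accessibility: uRu, uRv, uRw, vRv, wRw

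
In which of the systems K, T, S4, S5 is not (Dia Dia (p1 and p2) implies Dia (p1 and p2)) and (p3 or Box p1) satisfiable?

K, T

T-tableau for the formula:
1. not (Dia Dia (p1 and p2) implies Dia (p1 and p2)) and (p3 or Box p1), u
2. not (Dia Dia (p1 and p2) implies Dia (p1 and p2)), u
3. p3 or Box p1, u
4. Dia Dia (p1 and p2), u
5. not Dia (p1 and p2), u
6. not (p1 and p2), u
7. Box p1, u
8. p1, u
9. not p2, u
10. Dia (p1 and p2), v
11. not (p1 and p2), v
12. p1, v
13. not p2, v
14. p1 and p2, w
15. p1, w
16. p2, w
Accessibility: uRu, uRv, vRv, vRw, wRw
Complete open branch: satisfiable in T, hence also in K (this T-model is also a K-model).
S4-tableau for the formula:
1. not (Dia Dia (p1 and p2) implies Dia (p1 and p2)) and (p3 or Box p1), u
2. not (Dia Dia (p1 and p2) implies Dia (p1 and p2)), u
3. p3 or Box p1, u
4. Dia Dia (p1 and p2), u
5. not Dia (p1 and p2), u
6. not (p1 and p2), u
7. Box p1, u
8. p1, u
9. not p2, u
10. Dia (p1 and p2), v
11. not (p1 and p2), v
12. p1, v
13. not p2, v
14. p1 and p2, w
15. p1, w
16. p2, w
17. not (p1 and p2), w
18. not p2, w
Accessibility: uRu, uRv, uRw, vRv, vRw, wRw
Branch closes: p2 and not p2 both at w.
Every branch closes (one shown): unsatisfiable in S4, hence also in S5 (every S5-frame is an S4-frame).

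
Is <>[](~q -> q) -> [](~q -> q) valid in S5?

Valid in S5

Tableau for the negation ~(<>[](~q -> q) -> [](~q -> q)):
1. ~(<>[](~q -> q) -> [](~q -> q)), 0
2. <>[](~q -> q), 0   [~->-rule on 1]
3. ~[](~q -> q), 0   [~->-rule on 1]
4. [](~q -> q), 1   [<>-rule on 2: fresh world 1, 0R1]
5. ~q -> q, 0   [[]-rule on 4 via 1R0]
6. ~q -> q, 1   [[]-rule on 4 via 1R1]
7. q, 0   [->-rule on 5 (branches; this branch)]
8. q, 1   [->-rule on 6 (branches; this branch)]
9. ~(~q -> q), 2   [~[]-rule on 3: fresh world 2, 0R2]
10. ~q, 2   [~->-rule on 9]
11. ~q -> q, 2   [[]-rule on 4 via 1R2]
12. q, 2   [->-rule on 11 (branches; this branch)]
Accessibility: 0R0, 0R1, 0R2, 1R0, 1R1, 1R2, 2R0, 2R1, 2R2
Branch closes: q and ~q both at 2.
All branches of the negation close; one closing branch shown above.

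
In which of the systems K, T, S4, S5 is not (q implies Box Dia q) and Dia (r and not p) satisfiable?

K, T, S4

S5-tableau for the formula:
1. not (q implies Box Dia q) and Dia (r and not p), w0
2. not (q implies Box Dia q), w0
3. Dia (r and not p), w0
4. q, w0
5. not Box Dia q, w0
6. r and not p, w1
7. r, w1
8. not p, w1
9. not Dia q, w2
10. not q, w0
Accessibility: w0Rw0, w0Rw1, w0Rw2, w1Rw0, w1Rw1, w1Rw2, w2Rw0, w2Rw1, w2Rw2
Branch closes: q and not q both at w0.
Every branch closes (one shown): unsatisfiable in S5.
S4-tableau for the formula:
1. not (q implies Box Dia q) and Dia (r and not p), w0
2. not (q implies Box Dia q), w0
3. Dia (r and not p), w0
4. q, w0
5. not Box Dia q, w0
6. r and not p, w1
7. r, w1
8. not p, w1
9. not Dia q, w2
10. not q, w2
Accessibility: w0Rw0, w0Rw1, w0Rw2, w1Rw1, w2Rw2
Complete open branch: satisfiable in S4, hence also in K, T (this S4-model is also a K-model and a T-model).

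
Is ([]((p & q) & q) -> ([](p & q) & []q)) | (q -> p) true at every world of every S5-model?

Tableau for the negation ~(([]((p & q) & q) -> ([](p & q) & []q)) | (q -> p)):
1. ~(([]((p & q) & q) -> ([](p & q) & []q)) | (q -> p)), u
2. ~([]((p & q) & q) -> ([](p & q) & []q)), u
3. ~(q -> p), u
4. []((p & q) & q), u
5. ~([](p & q) & []q), u
6. q, u
7. ~p, u
8. (p & q) & q, u
9. p & q, u
10. p, u
Accessibility: uRu
Branch closes: p and ~p both at u.
All branches of the negation close; one closing branch shown above.

Valid in S5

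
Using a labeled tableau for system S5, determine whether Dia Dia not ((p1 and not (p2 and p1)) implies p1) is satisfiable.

1. Dia Dia not ((p1 and not (p2 and p1)) implies p1), w0
2. Dia not ((p1 and not (p2 and p1)) implies p1), w1
3. not ((p1 and not (p2 and p1)) implies p1), w2
4. p1 and not (p2 and p1), w2
5. not p1, w2
6. p1, w2
7. not (p2 and p1), w2
Accessibility: w0Rw0, w0Rw1, w0Rw2, w1Rw0, w1Rw1, w1Rw2, w2Rw0, w2Rw1, w2Rw2
Branch closes: p1 and not p1 both at w2.
All branches of the tableau close; one closing branch shown above.

Unsatisfiable (every branch closes)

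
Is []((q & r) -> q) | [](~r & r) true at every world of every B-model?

Tableau for the negation ~([]((q & r) -> q) | [](~r & r)):
1. ~([]((q & r) -> q) | [](~r & r)), w0
2. ~[]((q & r) -> q), w0
3. ~[](~r & r), w0
4. ~((q & r) -> q), w1
5. q & r, w1
6. ~q, w1
7. q, w1
8. r, w1
Accessibility: w0Rw0, w0Rw1, w1Rw0, w1Rw1
Branch closes: q and ~q both at w1.
All branches of the negation close; one closing branch shown above.

Valid in B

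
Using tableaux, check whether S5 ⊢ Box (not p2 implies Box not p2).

Tableau for the negation not Box (not p2 implies Box not p2):
1. not Box (not p2 implies Box not p2), 0
2. not (not p2 implies Box not p2), 1
3. not p2, 1
4. not Box not p2, 1
5. p2, 2
Accessibility: 0R0, 0R1, 0R2, 1R0, 1R1, 1R2, 2R0, 2R1, 2R2
The negation has an open branch (countermodel exists).

No, not valid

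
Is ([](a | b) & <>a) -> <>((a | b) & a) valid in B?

Valid in B

Tableau for the negation ~(([](a | b) & <>a) -> <>((a | b) & a)):
1. ~(([](a | b) & <>a) -> <>((a | b) & a)), 0
2. [](a | b) & <>a, 0
3. ~<>((a | b) & a), 0
4. [](a | b), 0
5. <>a, 0
6. ~((a | b) & a), 0
7. a | b, 0
8. ~a, 0
9. b, 0
10. a, 1
11. ~((a | b) & a), 1
12. a | b, 1
13. ~(a | b), 1
14. ~a, 1
15. ~b, 1
Accessibility: 0R0, 0R1, 1R0, 1R1
Branch closes: a and ~a both at 1.
Every branch of the negation's tableau closes; the branch above is one of them.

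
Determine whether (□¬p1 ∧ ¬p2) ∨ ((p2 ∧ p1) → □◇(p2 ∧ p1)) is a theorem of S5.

Tableau for the negation ¬((□¬p1 ∧ ¬p2) ∨ ((p2 ∧ p1) → □◇(p2 ∧ p1))):
1. ¬((□¬p1 ∧ ¬p2) ∨ ((p2 ∧ p1) → □◇(p2 ∧ p1))), 0
2. ¬(□¬p1 ∧ ¬p2), 0   [¬∨-rule on 1]
3. ¬((p2 ∧ p1) → □◇(p2 ∧ p1)), 0   [¬∨-rule on 1]
4. p2 ∧ p1, 0   [¬→-rule on 3]
5. ¬□◇(p2 ∧ p1), 0   [¬→-rule on 3]
6. p2, 0   [∧-rule on 4]
7. p1, 0   [∧-rule on 4]
8. ¬◇(p2 ∧ p1), 1   [¬□-rule on 5: fresh world 1, 0R1]
9. ¬(p2 ∧ p1), 0   [¬◇-rule on 8 via 1R0]
10. ¬(p2 ∧ p1), 1   [¬◇-rule on 8 via 1R1]
11. ¬p1, 0   [¬∧-rule on 9 (branches; this branch)]
Accessibility: 0R0, 0R1, 1R0, 1R1
Branch closes: p1 and ¬p1 both at 0.
Every branch of the negation's tableau closes; the branch above is one of them.

Yes, valid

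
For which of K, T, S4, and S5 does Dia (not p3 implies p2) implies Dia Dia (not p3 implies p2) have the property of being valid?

T, S4, S5

K-tableau for the negation not (Dia (not p3 implies p2) implies Dia Dia (not p3 implies p2)):
1. not (Dia (not p3 implies p2) implies Dia Dia (not p3 implies p2)), u
2. Dia (not p3 implies p2), u   [neg-implies-rule on 1]
3. not Dia Dia (not p3 implies p2), u   [neg-implies-rule on 1]
4. not p3 implies p2, v   [Dia-rule on 2: fresh world v, uRv]
5. not Dia (not p3 implies p2), v   [neg-Dia-rule on 3 via uRv]
6. p2, v   [implies-rule on 4 (branches; this branch)]
Accessibility: uRv
Complete open branch: countermodel on a K-frame, so not valid in K.
T-tableau for the negation not (Dia (not p3 implies p2) implies Dia Dia (not p3 implies p2)):
1. not (Dia (not p3 implies p2) implies Dia Dia (not p3 implies p2)), u
2. Dia (not p3 implies p2), u   [neg-implies-rule on 1]
3. not Dia Dia (not p3 implies p2), u   [neg-implies-rule on 1]
4. not Dia (not p3 implies p2), u   [neg-Dia-rule on 3 via uRu]
5. not (not p3 implies p2), u   [neg-Dia-rule on 4 via uRu]
6. not p3, u   [neg-implies-rule on 5]
7. not p2, u   [neg-implies-rule on 5]
8. not p3 implies p2, v   [Dia-rule on 2: fresh world v, uRv]
9. not Dia (not p3 implies p2), v   [neg-Dia-rule on 3 via uRv]
10. not (not p3 implies p2), v   [neg-Dia-rule on 4 via uRv]
11. not p3, v   [neg-implies-rule on 10]
12. not p2, v   [neg-implies-rule on 10]
13. p2, v   [implies-rule on 8 (branches; this branch)]
Accessibility: uRu, uRv, vRv
Branch closes: p2 and not p2 both at v.
Every branch closes (one shown): valid in T, hence also in S4, S5 (every theorem of T is a theorem of S4 and S5).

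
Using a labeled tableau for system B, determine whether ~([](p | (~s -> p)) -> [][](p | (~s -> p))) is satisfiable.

Yes, satisfiable

1. ~([](p | (~s -> p)) -> [][](p | (~s -> p))), u
2. [](p | (~s -> p)), u
3. ~[][](p | (~s -> p)), u
4. p | (~s -> p), u
5. ~s -> p, u
6. p, u
7. ~[](p | (~s -> p)), v
8. p | (~s -> p), v
9. ~s -> p, v
10. p, v
11. ~(p | (~s -> p)), w
12. ~p, w
13. ~(~s -> p), w
14. ~s, w
Accessibility: uRu, uRv, vRu, vRv, vRw, wRv, wRw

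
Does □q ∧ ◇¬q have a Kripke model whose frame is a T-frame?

No, unsatisfiable

1. □q ∧ ◇¬q, 0
2. □q, 0   [∧-rule on 1]
3. ◇¬q, 0   [∧-rule on 1]
4. q, 0   [□-rule on 2 via 0R0]
5. ¬q, 1   [◇-rule on 3: fresh world 1, 0R1]
6. q, 1   [□-rule on 2 via 0R1]
Accessibility: 0R0, 0R1, 1R1
Branch closes: q and ¬q both at 1.
Every branch closes; the branch above is one of them.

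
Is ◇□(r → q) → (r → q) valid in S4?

No, not valid

Tableau for the negation ¬(◇□(r → q) → (r → q)):
1. ¬(◇□(r → q) → (r → q)), u
2. ◇□(r → q), u
3. ¬(r → q), u
4. r, u
5. ¬q, u
6. □(r → q), v
7. r → q, v
8. q, v
Accessibility: uRu, uRv, vRv
The negation has an open branch (countermodel exists).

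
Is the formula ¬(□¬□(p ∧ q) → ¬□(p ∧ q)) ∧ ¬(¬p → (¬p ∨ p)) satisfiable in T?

1. ¬(□¬□(p ∧ q) → ¬□(p ∧ q)) ∧ ¬(¬p → (¬p ∨ p)), 0
2. ¬(□¬□(p ∧ q) → ¬□(p ∧ q)), 0
3. ¬(¬p → (¬p ∨ p)), 0
4. □¬□(p ∧ q), 0
5. □(p ∧ q), 0
6. ¬p, 0
7. ¬(¬p ∨ p), 0
8. p, 0
Accessibility: 0R0
Branch closes: p and ¬p both at 0.
All branches of the tableau close; one closing branch shown above.

Unsatisfiable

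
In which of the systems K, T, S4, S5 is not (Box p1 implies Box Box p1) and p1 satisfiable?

K, T

S4-tableau for the formula:
1. not (Box p1 implies Box Box p1) and p1, 0
2. not (Box p1 implies Box Box p1), 0
3. p1, 0
4. Box p1, 0
5. not Box Box p1, 0
6. not Box p1, 1
7. p1, 1
8. not p1, 2
9. p1, 2
Accessibility: 0R0, 0R1, 0R2, 1R1, 1R2, 2R2
Branch closes: p1 and not p1 both at 2.
Every branch closes (one shown): unsatisfiable in S4, hence also in S5 (every S5-frame is an S4-frame).
T-tableau for the formula:
1. not (Box p1 implies Box Box p1) and p1, 0
2. not (Box p1 implies Box Box p1), 0
3. p1, 0
4. Box p1, 0
5. not Box Box p1, 0
6. not Box p1, 1
7. p1, 1
8. not p1, 2
Accessibility: 0R0, 0R1, 1R1, 1R2, 2R2
Complete open branch: satisfiable in T, hence also in K (this T-model is also a K-model).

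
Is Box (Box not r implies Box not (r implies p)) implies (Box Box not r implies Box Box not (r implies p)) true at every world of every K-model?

Valid in K

Tableau for the negation not (Box (Box not r implies Box not (r implies p)) implies (Box Box not r implies Box Box not (r implies p))):
1. not (Box (Box not r implies Box not (r implies p)) implies (Box Box not r implies Box Box not (r implies p))), 0
2. Box (Box not r implies Box not (r implies p)), 0
3. not (Box Box not r implies Box Box not (r implies p)), 0
4. Box Box not r, 0
5. not Box Box not (r implies p), 0
6. not Box not (r implies p), 1
7. Box not r implies Box not (r implies p), 1
8. Box not r, 1
9. not Box not r, 1
10. r implies p, 2
11. not r, 2
12. p, 2
13. r, 3
14. not r, 3
Accessibility: 0R1, 1R2, 1R3
Branch closes: r and not r both at 3.
Every branch of the negation's tableau closes; the branch above is one of them.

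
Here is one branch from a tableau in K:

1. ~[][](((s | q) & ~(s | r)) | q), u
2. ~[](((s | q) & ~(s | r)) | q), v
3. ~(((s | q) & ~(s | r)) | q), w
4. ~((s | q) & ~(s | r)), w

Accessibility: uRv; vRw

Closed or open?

No, open

There is no literal clash: for every atom and world, at most one sign appears.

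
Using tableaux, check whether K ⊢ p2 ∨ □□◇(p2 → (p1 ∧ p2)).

Invalid (countermodel exists)

Tableau for the negation ¬(p2 ∨ □□◇(p2 → (p1 ∧ p2))):
1. ¬(p2 ∨ □□◇(p2 → (p1 ∧ p2))), 0
2. ¬p2, 0   [¬∨-rule on 1]
3. ¬□□◇(p2 → (p1 ∧ p2)), 0   [¬∨-rule on 1]
4. ¬□◇(p2 → (p1 ∧ p2)), 1   [¬□-rule on 3: fresh world 1, 0R1]
5. ¬◇(p2 → (p1 ∧ p2)), 2   [¬□-rule on 4: fresh world 2, 1R2]
Accessibility: 0R1, 1R2
The negation has an open branch (countermodel exists).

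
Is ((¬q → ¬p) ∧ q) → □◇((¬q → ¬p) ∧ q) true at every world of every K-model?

Invalid (countermodel exists)

Tableau for the negation ¬(((¬q → ¬p) ∧ q) → □◇((¬q → ¬p) ∧ q)):
1. ¬(((¬q → ¬p) ∧ q) → □◇((¬q → ¬p) ∧ q)), 0
2. (¬q → ¬p) ∧ q, 0   [¬→-rule on 1]
3. ¬□◇((¬q → ¬p) ∧ q), 0   [¬→-rule on 1]
4. ¬q → ¬p, 0   [∧-rule on 2]
5. q, 0   [∧-rule on 2]
6. ¬p, 0   [→-rule on 4 (branches; this branch)]
7. ¬◇((¬q → ¬p) ∧ q), 1   [¬□-rule on 3: fresh world 1, 0R1]
Accessibility: 0R1
The negation has an open branch (countermodel exists).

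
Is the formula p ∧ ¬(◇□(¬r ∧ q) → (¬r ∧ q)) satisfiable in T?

1. p ∧ ¬(◇□(¬r ∧ q) → (¬r ∧ q)), u
2. p, u   [∧-rule on 1]
3. ¬(◇□(¬r ∧ q) → (¬r ∧ q)), u   [∧-rule on 1]
4. ◇□(¬r ∧ q), u   [¬→-rule on 3]
5. ¬(¬r ∧ q), u   [¬→-rule on 3]
6. ¬q, u   [¬∧-rule on 5 (branches; this branch)]
7. □(¬r ∧ q), v   [◇-rule on 4: fresh world v, uRv]
8. ¬r ∧ q, v   [□-rule on 7 via vRv]
9. ¬r, v   [∧-rule on 8]
10. q, v   [∧-rule on 8]
Accessibility: uRu, uRv, vRv

Satisfiable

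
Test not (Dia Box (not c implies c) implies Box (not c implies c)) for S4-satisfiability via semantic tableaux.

Satisfiable

1. not (Dia Box (not c implies c) implies Box (not c implies c)), w0
2. Dia Box (not c implies c), w0   [neg-implies-rule on 1]
3. not Box (not c implies c), w0   [neg-implies-rule on 1]
4. Box (not c implies c), w1   [Dia-rule on 2: fresh world w1, w0Rw1]
5. not c implies c, w1   [Box-rule on 4 via w1Rw1]
6. c, w1   [implies-rule on 5 (branches; this branch)]
7. not (not c implies c), w2   [neg-Box-rule on 3: fresh world w2, w0Rw2]
8. not c, w2   [neg-implies-rule on 7]
Accessibility: w0Rw0, w0Rw1, w0Rw2, w1Rw1, w2Rw2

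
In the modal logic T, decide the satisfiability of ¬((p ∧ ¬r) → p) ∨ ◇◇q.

1. ¬((p ∧ ¬r) → p) ∨ ◇◇q, 0
2. ◇◇q, 0   [∨-rule on 1 (branches; this branch)]
3. ◇q, 1   [◇-rule on 2: fresh world 1, 0R1]
4. q, 2   [◇-rule on 3: fresh world 2, 1R2]
Accessibility: 0R0, 0R1, 1R1, 1R2, 2R2

Satisfiable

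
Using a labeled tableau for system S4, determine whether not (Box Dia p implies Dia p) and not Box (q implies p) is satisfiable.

1. not (Box Dia p implies Dia p) and not Box (q implies p), w0
2. not (Box Dia p implies Dia p), w0   [and-rule on 1]
3. not Box (q implies p), w0   [and-rule on 1]
4. Box Dia p, w0   [neg-implies-rule on 2]
5. not Dia p, w0   [neg-implies-rule on 2]
6. Dia p, w0   [Box-rule on 4 via w0Rw0]
7. not p, w0   [neg-Dia-rule on 5 via w0Rw0]
8. not (q implies p), w1   [neg-Box-rule on 3: fresh world w1, w0Rw1]
9. q, w1   [neg-implies-rule on 8]
10. not p, w1   [neg-implies-rule on 8]
11. Dia p, w1   [Box-rule on 4 via w0Rw1]
12. p, w2   [Dia-rule on 6: fresh world w2, w0Rw2]
13. Dia p, w2   [Box-rule on 4 via w0Rw2]
14. not p, w2   [neg-Dia-rule on 5 via w0Rw2]
Accessibility: w0Rw0, w0Rw1, w0Rw2, w1Rw1, w2Rw2
Branch closes: p and not p both at w2.
All branches of the tableau close; one closing branch shown above.

Unsatisfiable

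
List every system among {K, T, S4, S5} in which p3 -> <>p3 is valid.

T-tableau for the negation ~(p3 -> <>p3):
1. ~(p3 -> <>p3), 0
2. p3, 0
3. ~<>p3, 0
4. ~p3, 0
Accessibility: 0R0
Branch closes: p3 and ~p3 both at 0.
Every branch closes (one shown): valid in T, hence also in S4, S5 (every theorem of T is a theorem of S4 and S5).
K-tableau for the negation ~(p3 -> <>p3):
1. ~(p3 -> <>p3), 0
2. p3, 0
3. ~<>p3, 0
Complete open branch: countermodel on a K-frame, so not valid in K.

T, S4, S5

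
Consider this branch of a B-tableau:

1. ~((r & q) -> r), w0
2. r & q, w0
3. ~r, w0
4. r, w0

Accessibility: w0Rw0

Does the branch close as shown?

Closed

Both r and ~r appear at w0.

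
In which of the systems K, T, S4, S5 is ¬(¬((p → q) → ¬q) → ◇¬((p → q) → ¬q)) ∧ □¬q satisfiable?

K

T-tableau for the formula:
1. ¬(¬((p → q) → ¬q) → ◇¬((p → q) → ¬q)) ∧ □¬q, 0
2. ¬(¬((p → q) → ¬q) → ◇¬((p → q) → ¬q)), 0
3. □¬q, 0
4. ¬((p → q) → ¬q), 0
5. ¬◇¬((p → q) → ¬q), 0
6. p → q, 0
7. q, 0
8. ¬q, 0
Accessibility: 0R0
Branch closes: q and ¬q both at 0.
Every branch closes (one shown): unsatisfiable in T, hence also in S4, S5 (every S4/S5-frame is a T-frame).
K-tableau for the formula:
1. ¬(¬((p → q) → ¬q) → ◇¬((p → q) → ¬q)) ∧ □¬q, 0
2. ¬(¬((p → q) → ¬q) → ◇¬((p → q) → ¬q)), 0
3. □¬q, 0
4. ¬((p → q) → ¬q), 0
5. ¬◇¬((p → q) → ¬q), 0
6. p → q, 0
7. q, 0
Complete open branch: satisfiable in K.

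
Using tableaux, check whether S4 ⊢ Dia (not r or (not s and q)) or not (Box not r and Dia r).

Tableau for the negation not (Dia (not r or (not s and q)) or not (Box not r and Dia r)):
1. not (Dia (not r or (not s and q)) or not (Box not r and Dia r)), w0
2. not Dia (not r or (not s and q)), w0
3. Box not r and Dia r, w0
4. Box not r, w0
5. Dia r, w0
6. not (not r or (not s and q)), w0
7. r, w0
8. not (not s and q), w0
9. not r, w0
Accessibility: w0Rw0
Branch closes: r and not r both at w0.
Every branch of the negation's tableau closes; the branch above is one of them.

Valid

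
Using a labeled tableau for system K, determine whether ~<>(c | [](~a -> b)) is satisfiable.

Yes, satisfiable

1. ~<>(c | [](~a -> b)), u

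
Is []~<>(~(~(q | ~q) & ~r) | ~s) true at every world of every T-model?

Not valid

Tableau for the negation ~[]~<>(~(~(q | ~q) & ~r) | ~s):
1. ~[]~<>(~(~(q | ~q) & ~r) | ~s), w0
2. <>(~(~(q | ~q) & ~r) | ~s), w1
3. ~(~(q | ~q) & ~r) | ~s, w2
4. ~s, w2
Accessibility: w0Rw0, w0Rw1, w1Rw1, w1Rw2, w2Rw2
The negation has an open branch (countermodel exists).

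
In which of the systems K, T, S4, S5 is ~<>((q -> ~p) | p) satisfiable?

T-tableau for the formula:
1. ~<>((q -> ~p) | p), u
2. ~((q -> ~p) | p), u   [~<>-rule on 1 via uRu]
3. ~(q -> ~p), u   [~|-rule on 2]
4. ~p, u   [~|-rule on 2]
5. q, u   [~->-rule on 3]
6. p, u   [~->-rule on 3]
Accessibility: uRu
Branch closes: p and ~p both at u.
Every branch closes (one shown): unsatisfiable in T, hence also in S4, S5 (every S4/S5-frame is a T-frame).
K-tableau for the formula:
1. ~<>((q -> ~p) | p), u
Complete open branch: satisfiable in K.

K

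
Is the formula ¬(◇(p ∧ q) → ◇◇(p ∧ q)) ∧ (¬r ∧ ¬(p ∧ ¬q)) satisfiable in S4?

No, unsatisfiable

1. ¬(◇(p ∧ q) → ◇◇(p ∧ q)) ∧ (¬r ∧ ¬(p ∧ ¬q)), 0
2. ¬(◇(p ∧ q) → ◇◇(p ∧ q)), 0   [∧-rule on 1]
3. ¬r ∧ ¬(p ∧ ¬q), 0   [∧-rule on 1]
4. ◇(p ∧ q), 0   [¬→-rule on 2]
5. ¬◇◇(p ∧ q), 0   [¬→-rule on 2]
6. ¬r, 0   [∧-rule on 3]
7. ¬(p ∧ ¬q), 0   [∧-rule on 3]
8. ¬◇(p ∧ q), 0   [¬◇-rule on 5 via 0R0]
9. ¬(p ∧ q), 0   [¬◇-rule on 8 via 0R0]
10. q, 0   [¬∧-rule on 7 (branches; this branch)]
11. ¬p, 0   [¬∧-rule on 9 (branches; this branch)]
12. p ∧ q, 1   [◇-rule on 4: fresh world 1, 0R1]
13. p, 1   [∧-rule on 12]
14. q, 1   [∧-rule on 12]
15. ¬◇(p ∧ q), 1   [¬◇-rule on 5 via 0R1]
16. ¬(p ∧ q), 1   [¬◇-rule on 8 via 0R1]
17. ¬q, 1   [¬∧-rule on 16 (branches; this branch)]
Accessibility: 0R0, 0R1, 1R1
Branch closes: q and ¬q both at 1.
Every branch closes; the branch above is one of them.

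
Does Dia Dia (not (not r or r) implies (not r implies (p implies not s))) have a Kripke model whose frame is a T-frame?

1. Dia Dia (not (not r or r) implies (not r implies (p implies not s))), 0
2. Dia (not (not r or r) implies (not r implies (p implies not s))), 1
3. not (not r or r) implies (not r implies (p implies not s)), 2
4. not r implies (p implies not s), 2
5. p implies not s, 2
6. not s, 2
Accessibility: 0R0, 0R1, 1R1, 1R2, 2R2

Satisfiable (open branch found)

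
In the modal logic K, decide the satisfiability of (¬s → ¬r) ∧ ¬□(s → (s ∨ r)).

1. (¬s → ¬r) ∧ ¬□(s → (s ∨ r)), w0
2. ¬s → ¬r, w0
3. ¬□(s → (s ∨ r)), w0
4. ¬r, w0
5. ¬(s → (s ∨ r)), w1
6. s, w1
7. ¬(s ∨ r), w1
8. ¬s, w1
9. ¬r, w1
Accessibility: w0Rw1
Branch closes: s and ¬s both at w1.
Every branch closes; the branch above is one of them.

Unsatisfiable (every branch closes)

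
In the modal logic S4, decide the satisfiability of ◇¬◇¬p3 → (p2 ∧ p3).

Satisfiable (open branch found)

1. ◇¬◇¬p3 → (p2 ∧ p3), w0
2. p2 ∧ p3, w0
3. p2, w0
4. p3, w0
Accessibility: w0Rw0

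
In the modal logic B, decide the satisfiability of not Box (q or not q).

Unsatisfiable

1. not Box (q or not q), u
2. not (q or not q), v
3. not q, v
4. q, v
Accessibility: uRu, uRv, vRu, vRv
Branch closes: q and not q both at v.
Every branch closes; the branch above is one of them.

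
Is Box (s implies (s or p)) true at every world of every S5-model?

Valid in S5

Tableau for the negation not Box (s implies (s or p)):
1. not Box (s implies (s or p)), 0
2. not (s implies (s or p)), 1   [neg-Box-rule on 1: fresh world 1, 0R1]
3. s, 1   [neg-implies-rule on 2]
4. not (s or p), 1   [neg-implies-rule on 2]
5. not s, 1   [neg-or-rule on 4]
6. not p, 1   [neg-or-rule on 4]
Accessibility: 0R0, 0R1, 1R0, 1R1
Branch closes: s and not s both at 1.
All branches of the negation close; one closing branch shown above.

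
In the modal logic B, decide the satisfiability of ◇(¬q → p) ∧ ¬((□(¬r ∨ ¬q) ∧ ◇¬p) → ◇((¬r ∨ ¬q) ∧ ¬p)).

No, unsatisfiable

1. ◇(¬q → p) ∧ ¬((□(¬r ∨ ¬q) ∧ ◇¬p) → ◇((¬r ∨ ¬q) ∧ ¬p)), 0
2. ◇(¬q → p), 0
3. ¬((□(¬r ∨ ¬q) ∧ ◇¬p) → ◇((¬r ∨ ¬q) ∧ ¬p)), 0
4. □(¬r ∨ ¬q) ∧ ◇¬p, 0
5. ¬◇((¬r ∨ ¬q) ∧ ¬p), 0
6. □(¬r ∨ ¬q), 0
7. ◇¬p, 0
8. ¬((¬r ∨ ¬q) ∧ ¬p), 0
9. ¬r ∨ ¬q, 0
10. p, 0
11. ¬q, 0
12. ¬q → p, 1
13. ¬((¬r ∨ ¬q) ∧ ¬p), 1
14. ¬r ∨ ¬q, 1
15. p, 1
16. ¬q, 1
17. ¬p, 2
18. ¬((¬r ∨ ¬q) ∧ ¬p), 2
19. ¬r ∨ ¬q, 2
20. ¬(¬r ∨ ¬q), 2
21. r, 2
22. q, 2
23. ¬q, 2
Accessibility: 0R0, 0R1, 0R2, 1R0, 1R1, 2R0, 2R2
Branch closes: q and ¬q both at 2.
All branches of the tableau close; one closing branch shown above.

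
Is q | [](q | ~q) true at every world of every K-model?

Tableau for the negation ~(q | [](q | ~q)):
1. ~(q | [](q | ~q)), w0
2. ~q, w0
3. ~[](q | ~q), w0
4. ~(q | ~q), w1
5. ~q, w1
6. q, w1
Accessibility: w0Rw1
Branch closes: q and ~q both at w1.
All branches of the negation close; one closing branch shown above.

Valid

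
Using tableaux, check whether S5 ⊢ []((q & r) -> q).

Tableau for the negation ~[]((q & r) -> q):
1. ~[]((q & r) -> q), w0
2. ~((q & r) -> q), w1   [~[]-rule on 1: fresh world w1, w0Rw1]
3. q & r, w1   [~->-rule on 2]
4. ~q, w1   [~->-rule on 2]
5. q, w1   [&-rule on 3]
6. r, w1   [&-rule on 3]
Accessibility: w0Rw0, w0Rw1, w1Rw0, w1Rw1
Branch closes: q and ~q both at w1.
All branches of the negation close; one closing branch shown above.

Yes, valid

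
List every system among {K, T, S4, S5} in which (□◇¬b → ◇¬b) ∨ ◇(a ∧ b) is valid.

T, S4, S5

T-tableau for the negation ¬((□◇¬b → ◇¬b) ∨ ◇(a ∧ b)):
1. ¬((□◇¬b → ◇¬b) ∨ ◇(a ∧ b)), 0
2. ¬(□◇¬b → ◇¬b), 0   [¬∨-rule on 1]
3. ¬◇(a ∧ b), 0   [¬∨-rule on 1]
4. □◇¬b, 0   [¬→-rule on 2]
5. ¬◇¬b, 0   [¬→-rule on 2]
6. ¬(a ∧ b), 0   [¬◇-rule on 3 via 0R0]
7. ◇¬b, 0   [□-rule on 4 via 0R0]
8. b, 0   [¬◇-rule on 5 via 0R0]
9. ¬a, 0   [¬∧-rule on 6 (branches; this branch)]
10. ¬b, 1   [◇-rule on 7: fresh world 1, 0R1]
11. ¬(a ∧ b), 1   [¬◇-rule on 3 via 0R1]
12. ◇¬b, 1   [□-rule on 4 via 0R1]
13. b, 1   [¬◇-rule on 5 via 0R1]
Accessibility: 0R0, 0R1, 1R1
Branch closes: b and ¬b both at 1.
Every branch closes (one shown): valid in T, hence also in S4, S5 (every theorem of T is a theorem of S4 and S5).
K-tableau for the negation ¬((□◇¬b → ◇¬b) ∨ ◇(a ∧ b)):
1. ¬((□◇¬b → ◇¬b) ∨ ◇(a ∧ b)), 0
2. ¬(□◇¬b → ◇¬b), 0   [¬∨-rule on 1]
3. ¬◇(a ∧ b), 0   [¬∨-rule on 1]
4. □◇¬b, 0   [¬→-rule on 2]
5. ¬◇¬b, 0   [¬→-rule on 2]
Complete open branch: countermodel on a K-frame, so not valid in K.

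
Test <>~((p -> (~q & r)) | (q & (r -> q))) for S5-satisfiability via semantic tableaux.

Yes, satisfiable

1. <>~((p -> (~q & r)) | (q & (r -> q))), 0
2. ~((p -> (~q & r)) | (q & (r -> q))), 1   [<>-rule on 1: fresh world 1, 0R1]
3. ~(p -> (~q & r)), 1   [~|-rule on 2]
4. ~(q & (r -> q)), 1   [~|-rule on 2]
5. p, 1   [~->-rule on 3]
6. ~(~q & r), 1   [~->-rule on 3]
7. ~q, 1   [~&-rule on 4 (branches; this branch)]
8. ~r, 1   [~&-rule on 6 (branches; this branch)]
Accessibility: 0R0, 0R1, 1R0, 1R1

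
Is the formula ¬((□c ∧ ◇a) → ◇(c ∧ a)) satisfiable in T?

1. ¬((□c ∧ ◇a) → ◇(c ∧ a)), w0
2. □c ∧ ◇a, w0
3. ¬◇(c ∧ a), w0
4. □c, w0
5. ◇a, w0
6. ¬(c ∧ a), w0
7. c, w0
8. ¬a, w0
9. a, w1
10. ¬(c ∧ a), w1
11. c, w1
12. ¬a, w1
Accessibility: w0Rw0, w0Rw1, w1Rw1
Branch closes: a and ¬a both at w1.
Every branch closes; the branch above is one of them.

No, unsatisfiable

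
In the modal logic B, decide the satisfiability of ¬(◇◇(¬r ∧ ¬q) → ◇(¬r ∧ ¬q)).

Yes, satisfiable

1. ¬(◇◇(¬r ∧ ¬q) → ◇(¬r ∧ ¬q)), w0
2. ◇◇(¬r ∧ ¬q), w0
3. ¬◇(¬r ∧ ¬q), w0
4. ¬(¬r ∧ ¬q), w0
5. q, w0
6. ◇(¬r ∧ ¬q), w1
7. ¬(¬r ∧ ¬q), w1
8. q, w1
9. ¬r ∧ ¬q, w2
10. ¬r, w2
11. ¬q, w2
Accessibility: w0Rw0, w0Rw1, w1Rw0, w1Rw1, w1Rw2, w2Rw1, w2Rw2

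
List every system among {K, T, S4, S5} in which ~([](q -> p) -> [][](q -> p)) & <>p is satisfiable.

K, T

S4-tableau for the formula:
1. ~([](q -> p) -> [][](q -> p)) & <>p, 0
2. ~([](q -> p) -> [][](q -> p)), 0   [&-rule on 1]
3. <>p, 0   [&-rule on 1]
4. [](q -> p), 0   [~->-rule on 2]
5. ~[][](q -> p), 0   [~->-rule on 2]
6. q -> p, 0   [[]-rule on 4 via 0R0]
7. p, 0   [->-rule on 6 (branches; this branch)]
8. p, 1   [<>-rule on 3: fresh world 1, 0R1]
9. q -> p, 1   [[]-rule on 4 via 0R1]
10. ~[](q -> p), 2   [~[]-rule on 5: fresh world 2, 0R2]
11. q -> p, 2   [[]-rule on 4 via 0R2]
12. p, 2   [->-rule on 11 (branches; this branch)]
13. ~(q -> p), 3   [~[]-rule on 10: fresh world 3, 2R3]
14. q, 3   [~->-rule on 13]
15. ~p, 3   [~->-rule on 13]
16. q -> p, 3   [[]-rule on 4 via 0R3]
17. p, 3   [->-rule on 16 (branches; this branch)]
Accessibility: 0R0, 0R1, 0R2, 0R3, 1R1, 2R2, 2R3, 3R3
Branch closes: p and ~p both at 3.
Every branch closes (one shown): unsatisfiable in S4, hence also in S5 (every S5-frame is an S4-frame).
T-tableau for the formula:
1. ~([](q -> p) -> [][](q -> p)) & <>p, 0
2. ~([](q -> p) -> [][](q -> p)), 0   [&-rule on 1]
3. <>p, 0   [&-rule on 1]
4. [](q -> p), 0   [~->-rule on 2]
5. ~[][](q -> p), 0   [~->-rule on 2]
6. q -> p, 0   [[]-rule on 4 via 0R0]
7. p, 0   [->-rule on 6 (branches; this branch)]
8. p, 1   [<>-rule on 3: fresh world 1, 0R1]
9. q -> p, 1   [[]-rule on 4 via 0R1]
10. ~[](q -> p), 2   [~[]-rule on 5: fresh world 2, 0R2]
11. q -> p, 2   [[]-rule on 4 via 0R2]
12. p, 2   [->-rule on 11 (branches; this branch)]
13. ~(q -> p), 3   [~[]-rule on 10: fresh world 3, 2R3]
14. q, 3   [~->-rule on 13]
15. ~p, 3   [~->-rule on 13]
Accessibility: 0R0, 0R1, 0R2, 1R1, 2R2, 2R3, 3R3
Complete open branch: satisfiable in T, hence also in K (this T-model is also a K-model).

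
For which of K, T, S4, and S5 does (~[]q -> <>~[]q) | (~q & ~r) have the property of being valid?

T-tableau for the negation ~((~[]q -> <>~[]q) | (~q & ~r)):
1. ~((~[]q -> <>~[]q) | (~q & ~r)), 0
2. ~(~[]q -> <>~[]q), 0
3. ~(~q & ~r), 0
4. ~[]q, 0
5. ~<>~[]q, 0
6. []q, 0
7. q, 0
8. r, 0
9. ~q, 1
10. []q, 1
11. q, 1
Accessibility: 0R0, 0R1, 1R1
Branch closes: q and ~q both at 1.
Every branch closes (one shown): valid in T, hence also in S4, S5 (every theorem of T is a theorem of S4 and S5).
K-tableau for the negation ~((~[]q -> <>~[]q) | (~q & ~r)):
1. ~((~[]q -> <>~[]q) | (~q & ~r)), 0
2. ~(~[]q -> <>~[]q), 0
3. ~(~q & ~r), 0
4. ~[]q, 0
5. ~<>~[]q, 0
6. r, 0
7. ~q, 1
8. []q, 1
Accessibility: 0R1
Complete open branch: countermodel on a K-frame, so not valid in K.

T, S4, S5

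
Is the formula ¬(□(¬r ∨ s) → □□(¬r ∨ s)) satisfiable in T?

1. ¬(□(¬r ∨ s) → □□(¬r ∨ s)), u
2. □(¬r ∨ s), u
3. ¬□□(¬r ∨ s), u
4. ¬r ∨ s, u
5. s, u
6. ¬□(¬r ∨ s), v
7. ¬r ∨ s, v
8. s, v
9. ¬(¬r ∨ s), w
10. r, w
11. ¬s, w
Accessibility: uRu, uRv, vRv, vRw, wRw

Satisfiable (open branch found)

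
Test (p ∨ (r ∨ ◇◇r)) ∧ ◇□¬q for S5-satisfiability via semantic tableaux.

1. (p ∨ (r ∨ ◇◇r)) ∧ ◇□¬q, u
2. p ∨ (r ∨ ◇◇r), u
3. ◇□¬q, u
4. r ∨ ◇◇r, u
5. ◇◇r, u
6. □¬q, v
7. ¬q, u
8. ¬q, v
9. ◇r, w
10. ¬q, w
11. r, x
12. ¬q, x
Accessibility: uRu, uRv, uRw, uRx, vRu, vRv, vRw, vRx, wRu, wRv, wRw, wRx, xRu, xRv, xRw, xRx

Yes, satisfiable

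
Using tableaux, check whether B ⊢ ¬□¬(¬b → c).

Not valid

Tableau for the negation □¬(¬b → c):
1. □¬(¬b → c), 0
2. ¬(¬b → c), 0
3. ¬b, 0
4. ¬c, 0
Accessibility: 0R0
The negation has an open branch (countermodel exists).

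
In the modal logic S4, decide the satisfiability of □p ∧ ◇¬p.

Unsatisfiable

1. □p ∧ ◇¬p, u
2. □p, u   [∧-rule on 1]
3. ◇¬p, u   [∧-rule on 1]
4. p, u   [□-rule on 2 via uRu]
5. ¬p, v   [◇-rule on 3: fresh world v, uRv]
6. p, v   [□-rule on 2 via uRv]
Accessibility: uRu, uRv, vRv
Branch closes: p and ¬p both at v.
(One branch shown.) All branches close.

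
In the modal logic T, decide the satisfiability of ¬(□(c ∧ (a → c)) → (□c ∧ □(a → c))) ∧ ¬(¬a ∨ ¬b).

1. ¬(□(c ∧ (a → c)) → (□c ∧ □(a → c))) ∧ ¬(¬a ∨ ¬b), 0
2. ¬(□(c ∧ (a → c)) → (□c ∧ □(a → c))), 0
3. ¬(¬a ∨ ¬b), 0
4. □(c ∧ (a → c)), 0
5. ¬(□c ∧ □(a → c)), 0
6. a, 0
7. b, 0
8. c ∧ (a → c), 0
9. c, 0
10. a → c, 0
11. ¬□(a → c), 0
12. ¬(a → c), 1
13. a, 1
14. ¬c, 1
15. c ∧ (a → c), 1
16. c, 1
17. a → c, 1
Accessibility: 0R0, 0R1, 1R1
Branch closes: c and ¬c both at 1.
All branches of the tableau close; one closing branch shown above.

Unsatisfiable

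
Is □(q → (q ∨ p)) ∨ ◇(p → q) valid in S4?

Valid

Tableau for the negation ¬(□(q → (q ∨ p)) ∨ ◇(p → q)):
1. ¬(□(q → (q ∨ p)) ∨ ◇(p → q)), u
2. ¬□(q → (q ∨ p)), u
3. ¬◇(p → q), u
4. ¬(p → q), u
5. p, u
6. ¬q, u
7. ¬(q → (q ∨ p)), v
8. q, v
9. ¬(q ∨ p), v
10. ¬q, v
11. ¬p, v
Accessibility: uRu, uRv, vRv
Branch closes: q and ¬q both at v.
Every branch of the negation's tableau closes; the branch above is one of them.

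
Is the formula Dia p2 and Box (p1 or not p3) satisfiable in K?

Satisfiable

1. Dia p2 and Box (p1 or not p3), w0
2. Dia p2, w0   [and-rule on 1]
3. Box (p1 or not p3), w0   [and-rule on 1]
4. p2, w1   [Dia-rule on 2: fresh world w1, w0Rw1]
5. p1 or not p3, w1   [Box-rule on 3 via w0Rw1]
6. not p3, w1   [or-rule on 5 (branches; this branch)]
Accessibility: w0Rw1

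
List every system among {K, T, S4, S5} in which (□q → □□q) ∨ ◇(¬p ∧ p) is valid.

S4, S5

S4-tableau for the negation ¬((□q → □□q) ∨ ◇(¬p ∧ p)):
1. ¬((□q → □□q) ∨ ◇(¬p ∧ p)), 0
2. ¬(□q → □□q), 0   [¬∨-rule on 1]
3. ¬◇(¬p ∧ p), 0   [¬∨-rule on 1]
4. □q, 0   [¬→-rule on 2]
5. ¬□□q, 0   [¬→-rule on 2]
6. ¬(¬p ∧ p), 0   [¬◇-rule on 3 via 0R0]
7. q, 0   [□-rule on 4 via 0R0]
8. ¬p, 0   [¬∧-rule on 6 (branches; this branch)]
9. ¬□q, 1   [¬□-rule on 5: fresh world 1, 0R1]
10. ¬(¬p ∧ p), 1   [¬◇-rule on 3 via 0R1]
11. q, 1   [□-rule on 4 via 0R1]
12. ¬p, 1   [¬∧-rule on 10 (branches; this branch)]
13. ¬q, 2   [¬□-rule on 9: fresh world 2, 1R2]
14. ¬(¬p ∧ p), 2   [¬◇-rule on 3 via 0R2]
15. q, 2   [□-rule on 4 via 0R2]
Accessibility: 0R0, 0R1, 0R2, 1R1, 1R2, 2R2
Branch closes: q and ¬q both at 2.
Every branch closes (one shown): valid in S4, hence also in S5 (every theorem of S4 is a theorem of S5).
T-tableau for the negation ¬((□q → □□q) ∨ ◇(¬p ∧ p)):
1. ¬((□q → □□q) ∨ ◇(¬p ∧ p)), 0
2. ¬(□q → □□q), 0   [¬∨-rule on 1]
3. ¬◇(¬p ∧ p), 0   [¬∨-rule on 1]
4. □q, 0   [¬→-rule on 2]
5. ¬□□q, 0   [¬→-rule on 2]
6. ¬(¬p ∧ p), 0   [¬◇-rule on 3 via 0R0]
7. q, 0   [□-rule on 4 via 0R0]
8. ¬p, 0   [¬∧-rule on 6 (branches; this branch)]
9. ¬□q, 1   [¬□-rule on 5: fresh world 1, 0R1]
10. ¬(¬p ∧ p), 1   [¬◇-rule on 3 via 0R1]
11. q, 1   [□-rule on 4 via 0R1]
12. ¬p, 1   [¬∧-rule on 10 (branches; this branch)]
13. ¬q, 2   [¬□-rule on 9: fresh world 2, 1R2]
Accessibility: 0R0, 0R1, 1R1, 1R2, 2R2
Complete open branch: countermodel on a T-frame, so not valid in T, nor in K (the same frame is also a K-frame).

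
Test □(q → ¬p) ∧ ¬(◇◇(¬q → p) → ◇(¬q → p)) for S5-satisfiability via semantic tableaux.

Unsatisfiable

1. □(q → ¬p) ∧ ¬(◇◇(¬q → p) → ◇(¬q → p)), 0
2. □(q → ¬p), 0
3. ¬(◇◇(¬q → p) → ◇(¬q → p)), 0
4. ◇◇(¬q → p), 0
5. ¬◇(¬q → p), 0
6. q → ¬p, 0
7. ¬(¬q → p), 0
8. ¬q, 0
9. ¬p, 0
10. ◇(¬q → p), 1
11. q → ¬p, 1
12. ¬(¬q → p), 1
13. ¬q, 1
14. ¬p, 1
15. ¬q → p, 2
16. q → ¬p, 2
17. ¬(¬q → p), 2
18. ¬q, 2
19. ¬p, 2
20. p, 2
Accessibility: 0R0, 0R1, 0R2, 1R0, 1R1, 1R2, 2R0, 2R1, 2R2
Branch closes: p and ¬p both at 2.
(One branch shown.) All branches close.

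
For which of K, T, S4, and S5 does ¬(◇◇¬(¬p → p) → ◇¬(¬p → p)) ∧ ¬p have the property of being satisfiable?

K-tableau for the formula:
1. ¬(◇◇¬(¬p → p) → ◇¬(¬p → p)) ∧ ¬p, 0
2. ¬(◇◇¬(¬p → p) → ◇¬(¬p → p)), 0   [∧-rule on 1]
3. ¬p, 0   [∧-rule on 1]
4. ◇◇¬(¬p → p), 0   [¬→-rule on 2]
5. ¬◇¬(¬p → p), 0   [¬→-rule on 2]
6. ◇¬(¬p → p), 1   [◇-rule on 4: fresh world 1, 0R1]
7. ¬p → p, 1   [¬◇-rule on 5 via 0R1]
8. p, 1   [→-rule on 7 (branches; this branch)]
9. ¬(¬p → p), 2   [◇-rule on 6: fresh world 2, 1R2]
10. ¬p, 2   [¬→-rule on 9]
Accessibility: 0R1, 1R2
Complete open branch: satisfiable in K.
T-tableau for the formula:
1. ¬(◇◇¬(¬p → p) → ◇¬(¬p → p)) ∧ ¬p, 0
2. ¬(◇◇¬(¬p → p) → ◇¬(¬p → p)), 0   [∧-rule on 1]
3. ¬p, 0   [∧-rule on 1]
4. ◇◇¬(¬p → p), 0   [¬→-rule on 2]
5. ¬◇¬(¬p → p), 0   [¬→-rule on 2]
6. ¬p → p, 0   [¬◇-rule on 5 via 0R0]
7. p, 0   [→-rule on 6 (branches; this branch)]
Accessibility: 0R0
Branch closes: p and ¬p both at 0.
Every branch closes (one shown): unsatisfiable in T, hence also in S4, S5 (every S4/S5-frame is a T-frame).

K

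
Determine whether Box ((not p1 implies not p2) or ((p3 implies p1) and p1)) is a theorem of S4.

Tableau for the negation not Box ((not p1 implies not p2) or ((p3 implies p1) and p1)):
1. not Box ((not p1 implies not p2) or ((p3 implies p1) and p1)), w0
2. not ((not p1 implies not p2) or ((p3 implies p1) and p1)), w1
3. not (not p1 implies not p2), w1
4. not ((p3 implies p1) and p1), w1
5. not p1, w1
6. p2, w1
Accessibility: w0Rw0, w0Rw1, w1Rw1
The negation has an open branch (countermodel exists).

Not valid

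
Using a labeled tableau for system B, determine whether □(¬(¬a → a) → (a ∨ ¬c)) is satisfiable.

1. □(¬(¬a → a) → (a ∨ ¬c)), w0
2. ¬(¬a → a) → (a ∨ ¬c), w0
3. a ∨ ¬c, w0
4. ¬c, w0
Accessibility: w0Rw0

Satisfiable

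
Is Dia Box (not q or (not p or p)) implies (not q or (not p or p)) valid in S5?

Tableau for the negation not (Dia Box (not q or (not p or p)) implies (not q or (not p or p))):
1. not (Dia Box (not q or (not p or p)) implies (not q or (not p or p))), w0
2. Dia Box (not q or (not p or p)), w0
3. not (not q or (not p or p)), w0
4. q, w0
5. not (not p or p), w0
6. p, w0
7. not p, w0
Accessibility: w0Rw0
Branch closes: p and not p both at w0.
Every branch of the negation's tableau closes; the branch above is one of them.

Valid in S5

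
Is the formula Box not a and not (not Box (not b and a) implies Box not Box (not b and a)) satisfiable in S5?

Unsatisfiable

1. Box not a and not (not Box (not b and a) implies Box not Box (not b and a)), u
2. Box not a, u
3. not (not Box (not b and a) implies Box not Box (not b and a)), u
4. not Box (not b and a), u
5. not Box not Box (not b and a), u
6. not a, u
7. not (not b and a), v
8. not a, v
9. Box (not b and a), w
10. not a, w
11. not b and a, u
12. not b, u
13. a, u
Accessibility: uRu, uRv, uRw, vRu, vRv, vRw, wRu, wRv, wRw
Branch closes: a and not a both at u.
Every branch closes; the branch above is one of them.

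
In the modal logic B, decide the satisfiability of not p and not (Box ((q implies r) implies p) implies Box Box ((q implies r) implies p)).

1. not p and not (Box ((q implies r) implies p) implies Box Box ((q implies r) implies p)), w0
2. not p, w0   [and-rule on 1]
3. not (Box ((q implies r) implies p) implies Box Box ((q implies r) implies p)), w0   [and-rule on 1]
4. Box ((q implies r) implies p), w0   [neg-implies-rule on 3]
5. not Box Box ((q implies r) implies p), w0   [neg-implies-rule on 3]
6. (q implies r) implies p, w0   [Box-rule on 4 via w0Rw0]
7. not (q implies r), w0   [implies-rule on 6 (branches; this branch)]
8. q, w0   [neg-implies-rule on 7]
9. not r, w0   [neg-implies-rule on 7]
10. not Box ((q implies r) implies p), w1   [neg-Box-rule on 5: fresh world w1, w0Rw1]
11. (q implies r) implies p, w1   [Box-rule on 4 via w0Rw1]
12. p, w1   [implies-rule on 11 (branches; this branch)]
13. not ((q implies r) implies p), w2   [neg-Box-rule on 10: fresh world w2, w1Rw2]
14. q implies r, w2   [neg-implies-rule on 13]
15. not p, w2   [neg-implies-rule on 13]
16. r, w2   [implies-rule on 14 (branches; this branch)]
Accessibility: w0Rw0, w0Rw1, w1Rw0, w1Rw1, w1Rw2, w2Rw1, w2Rw2

Yes, satisfiable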